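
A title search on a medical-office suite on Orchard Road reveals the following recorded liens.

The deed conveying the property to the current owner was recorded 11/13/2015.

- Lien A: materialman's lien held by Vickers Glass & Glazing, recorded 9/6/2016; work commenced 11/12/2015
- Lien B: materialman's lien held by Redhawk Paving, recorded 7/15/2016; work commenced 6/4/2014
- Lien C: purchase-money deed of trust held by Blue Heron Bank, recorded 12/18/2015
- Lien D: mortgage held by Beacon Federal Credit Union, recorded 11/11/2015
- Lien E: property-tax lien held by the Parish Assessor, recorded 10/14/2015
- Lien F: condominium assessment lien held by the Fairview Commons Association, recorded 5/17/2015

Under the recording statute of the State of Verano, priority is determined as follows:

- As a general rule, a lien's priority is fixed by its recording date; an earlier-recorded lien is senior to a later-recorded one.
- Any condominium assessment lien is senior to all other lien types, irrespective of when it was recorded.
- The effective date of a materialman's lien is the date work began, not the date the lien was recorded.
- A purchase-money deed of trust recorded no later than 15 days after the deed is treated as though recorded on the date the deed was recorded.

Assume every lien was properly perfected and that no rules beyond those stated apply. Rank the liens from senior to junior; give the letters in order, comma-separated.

Adjusting effective dates: A's effective date is 11/12/2015, when work began; B relates back to 6/4/2014 (work commenced); C missed the 15-day window (35 days after the deed), so its recording date stands.
As a condominium assessment lien, F is senior to every other lien.
Among the remaining liens, by effective date: B (6/4/2014), E (10/14/2015), D (11/11/2015), A (11/12/2015), C (12/18/2015).

F, B, E, D, A, C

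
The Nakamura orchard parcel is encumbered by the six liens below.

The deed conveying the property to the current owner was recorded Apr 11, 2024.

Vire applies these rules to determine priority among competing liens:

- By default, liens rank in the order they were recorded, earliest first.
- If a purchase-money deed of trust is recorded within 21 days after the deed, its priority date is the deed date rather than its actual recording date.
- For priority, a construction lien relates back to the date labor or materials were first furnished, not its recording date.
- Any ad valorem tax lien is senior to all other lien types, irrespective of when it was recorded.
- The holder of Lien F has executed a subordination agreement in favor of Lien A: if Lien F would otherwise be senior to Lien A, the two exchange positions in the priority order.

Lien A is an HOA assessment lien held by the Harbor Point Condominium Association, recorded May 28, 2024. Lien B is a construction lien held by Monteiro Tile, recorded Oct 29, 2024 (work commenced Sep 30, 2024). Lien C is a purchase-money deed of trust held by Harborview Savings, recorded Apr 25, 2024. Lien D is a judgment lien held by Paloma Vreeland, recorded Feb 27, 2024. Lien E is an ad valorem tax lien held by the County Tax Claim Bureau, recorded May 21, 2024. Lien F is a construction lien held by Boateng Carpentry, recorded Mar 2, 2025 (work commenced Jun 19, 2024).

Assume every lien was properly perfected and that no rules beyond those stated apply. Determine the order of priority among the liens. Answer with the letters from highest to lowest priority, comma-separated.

Effective dates: B relates back to Sep 30, 2024 (work commenced); C was recorded within the 21-day window, so its effective date is the deed date Apr 11, 2024; F is treated as recorded Jun 19, 2024, the work-commencement date.
E is an ad valorem tax lien and takes priority over every other lien.
Among the remaining liens, by effective date: D (Feb 27, 2024), C (Apr 11, 2024), A (May 28, 2024), F (Jun 19, 2024), B (Sep 30, 2024).
Since F is not senior to A, the subordination leaves the order unchanged.

E, D, C, A, F, B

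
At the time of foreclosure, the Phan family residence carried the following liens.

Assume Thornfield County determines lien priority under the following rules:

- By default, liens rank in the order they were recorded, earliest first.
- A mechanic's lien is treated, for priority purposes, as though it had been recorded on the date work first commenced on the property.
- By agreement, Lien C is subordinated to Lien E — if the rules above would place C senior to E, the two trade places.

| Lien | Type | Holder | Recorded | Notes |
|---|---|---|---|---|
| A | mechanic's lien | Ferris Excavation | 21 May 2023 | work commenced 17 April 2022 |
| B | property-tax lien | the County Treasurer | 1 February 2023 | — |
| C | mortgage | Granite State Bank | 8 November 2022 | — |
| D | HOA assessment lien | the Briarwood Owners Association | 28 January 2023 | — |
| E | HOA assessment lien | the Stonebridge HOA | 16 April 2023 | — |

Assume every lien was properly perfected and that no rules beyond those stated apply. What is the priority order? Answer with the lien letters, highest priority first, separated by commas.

A, E, D, B, C

First, effective dates: A is treated as recorded 17 April 2022, the work-commencement date.
By effective date, earliest first: A (17 April 2022), C (8 November 2022), D (28 January 2023), B (1 February 2023), E (16 April 2023).
C is senior to E before the subordination, so the two trade places.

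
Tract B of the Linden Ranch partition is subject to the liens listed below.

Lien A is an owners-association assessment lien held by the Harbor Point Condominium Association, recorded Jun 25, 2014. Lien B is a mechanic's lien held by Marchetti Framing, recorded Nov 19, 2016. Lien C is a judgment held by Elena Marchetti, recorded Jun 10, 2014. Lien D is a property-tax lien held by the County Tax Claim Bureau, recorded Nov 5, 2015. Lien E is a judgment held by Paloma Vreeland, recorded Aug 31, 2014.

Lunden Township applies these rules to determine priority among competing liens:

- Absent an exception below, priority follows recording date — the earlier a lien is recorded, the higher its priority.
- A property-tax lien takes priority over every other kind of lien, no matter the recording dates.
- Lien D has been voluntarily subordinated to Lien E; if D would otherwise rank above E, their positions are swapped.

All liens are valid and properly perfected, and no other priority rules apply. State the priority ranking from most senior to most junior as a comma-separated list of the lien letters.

D is a property-tax lien, so it outranks all other liens regardless of date.
The other liens, earliest effective date first: C (Jun 10, 2014), A (Jun 25, 2014), E (Aug 31, 2014), B (Nov 19, 2016).
D would otherwise be senior to E, so under the subordination agreement D and E exchange positions.

E, C, A, D, B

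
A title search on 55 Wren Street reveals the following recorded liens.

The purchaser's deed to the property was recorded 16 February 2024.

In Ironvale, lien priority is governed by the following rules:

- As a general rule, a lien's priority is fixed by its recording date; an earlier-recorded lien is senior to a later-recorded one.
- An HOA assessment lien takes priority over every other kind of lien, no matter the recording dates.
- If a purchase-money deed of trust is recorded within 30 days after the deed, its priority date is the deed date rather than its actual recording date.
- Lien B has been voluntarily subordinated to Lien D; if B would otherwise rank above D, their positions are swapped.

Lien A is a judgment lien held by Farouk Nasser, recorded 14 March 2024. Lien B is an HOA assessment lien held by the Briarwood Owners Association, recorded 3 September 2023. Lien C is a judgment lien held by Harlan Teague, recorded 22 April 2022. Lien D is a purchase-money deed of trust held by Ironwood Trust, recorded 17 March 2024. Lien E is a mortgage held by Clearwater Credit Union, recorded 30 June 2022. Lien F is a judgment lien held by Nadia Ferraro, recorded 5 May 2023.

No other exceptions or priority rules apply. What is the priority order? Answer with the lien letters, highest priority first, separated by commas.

First, effective dates: D's effective date is the deed date, 16 February 2024.
B is an HOA assessment lien, so it outranks all other liens regardless of date.
Remaining liens by effective date: C (22 April 2022), E (30 June 2022), F (5 May 2023), D (16 February 2024), A (14 March 2024).
B is senior to D before the subordination, so the two trade places.

D, C, E, F, B, A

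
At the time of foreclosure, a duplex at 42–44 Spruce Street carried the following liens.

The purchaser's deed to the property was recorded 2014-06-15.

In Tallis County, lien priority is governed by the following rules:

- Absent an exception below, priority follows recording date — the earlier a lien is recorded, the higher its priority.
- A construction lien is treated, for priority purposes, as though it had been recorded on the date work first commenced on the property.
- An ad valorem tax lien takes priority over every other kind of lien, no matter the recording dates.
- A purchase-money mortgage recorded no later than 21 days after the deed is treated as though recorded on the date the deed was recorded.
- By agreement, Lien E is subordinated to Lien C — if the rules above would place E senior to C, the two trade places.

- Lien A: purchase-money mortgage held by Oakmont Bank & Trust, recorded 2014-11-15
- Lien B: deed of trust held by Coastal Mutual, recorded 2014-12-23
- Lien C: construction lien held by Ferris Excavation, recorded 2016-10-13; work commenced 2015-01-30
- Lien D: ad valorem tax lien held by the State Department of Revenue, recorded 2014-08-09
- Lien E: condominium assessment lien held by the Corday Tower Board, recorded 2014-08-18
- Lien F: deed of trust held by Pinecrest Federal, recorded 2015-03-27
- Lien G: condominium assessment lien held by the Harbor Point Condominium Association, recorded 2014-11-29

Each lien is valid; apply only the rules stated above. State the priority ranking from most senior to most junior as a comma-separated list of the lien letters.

Effective dates after the stated exceptions: A missed the 21-day window (153 days after the deed), so its recording date stands; C is treated as recorded 2015-01-30, the work-commencement date.
D is an ad valorem tax lien, so it outranks all other liens regardless of date.
Among the remaining liens, by effective date: E (2014-08-18), A (2014-11-15), G (2014-11-29), B (2014-12-23), C (2015-01-30), F (2015-03-27).
The subordination applies — E was senior to C — so E and C swap.

D, C, A, G, B, E, F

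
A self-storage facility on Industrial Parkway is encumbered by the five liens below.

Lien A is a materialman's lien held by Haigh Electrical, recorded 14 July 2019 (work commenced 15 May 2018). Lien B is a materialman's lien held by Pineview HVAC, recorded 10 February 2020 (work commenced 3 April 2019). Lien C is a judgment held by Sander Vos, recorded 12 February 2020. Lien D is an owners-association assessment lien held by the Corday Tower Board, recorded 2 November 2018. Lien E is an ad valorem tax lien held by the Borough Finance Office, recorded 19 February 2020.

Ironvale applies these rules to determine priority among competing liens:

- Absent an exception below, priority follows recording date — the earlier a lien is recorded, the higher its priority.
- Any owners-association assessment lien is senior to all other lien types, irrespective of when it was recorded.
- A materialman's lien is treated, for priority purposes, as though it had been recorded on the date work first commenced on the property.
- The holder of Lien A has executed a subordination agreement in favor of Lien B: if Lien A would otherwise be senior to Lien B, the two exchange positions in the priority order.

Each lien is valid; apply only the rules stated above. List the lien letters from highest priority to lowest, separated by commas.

First, effective dates: A is treated as recorded 15 May 2018, the work-commencement date; B is treated as recorded 3 April 2019, the work-commencement date.
As an owners-association assessment lien, D is senior to every other lien.
The other liens, earliest effective date first: A (15 May 2018), B (3 April 2019), C (12 February 2020), E (19 February 2020).
A is senior to B before the subordination, so the two trade places.

D, B, A, C, E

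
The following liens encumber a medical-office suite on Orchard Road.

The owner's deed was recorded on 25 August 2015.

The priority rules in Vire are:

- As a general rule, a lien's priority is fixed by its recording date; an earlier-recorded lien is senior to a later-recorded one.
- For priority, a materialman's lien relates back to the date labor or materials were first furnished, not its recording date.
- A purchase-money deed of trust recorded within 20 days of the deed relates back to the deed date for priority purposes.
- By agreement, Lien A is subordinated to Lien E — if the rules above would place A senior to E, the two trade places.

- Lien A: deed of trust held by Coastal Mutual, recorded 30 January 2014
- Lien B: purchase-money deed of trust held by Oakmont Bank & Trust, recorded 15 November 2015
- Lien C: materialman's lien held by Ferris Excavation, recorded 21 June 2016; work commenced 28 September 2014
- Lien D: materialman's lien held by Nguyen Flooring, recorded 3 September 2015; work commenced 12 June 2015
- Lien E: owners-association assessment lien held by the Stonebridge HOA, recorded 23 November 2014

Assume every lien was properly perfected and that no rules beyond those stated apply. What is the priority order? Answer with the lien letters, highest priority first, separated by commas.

Effective dates: B was recorded 82 days after the deed, outside the 20-day window, so it keeps its recording date; C's effective date is 28 September 2014, when work began; D's effective date is 12 June 2015, when work began.
By effective date: A (30 January 2014), C (28 September 2014), E (23 November 2014), D (12 June 2015), B (15 November 2015).
The subordination applies — A was senior to E — so A and E swap.

E, C, A, D, B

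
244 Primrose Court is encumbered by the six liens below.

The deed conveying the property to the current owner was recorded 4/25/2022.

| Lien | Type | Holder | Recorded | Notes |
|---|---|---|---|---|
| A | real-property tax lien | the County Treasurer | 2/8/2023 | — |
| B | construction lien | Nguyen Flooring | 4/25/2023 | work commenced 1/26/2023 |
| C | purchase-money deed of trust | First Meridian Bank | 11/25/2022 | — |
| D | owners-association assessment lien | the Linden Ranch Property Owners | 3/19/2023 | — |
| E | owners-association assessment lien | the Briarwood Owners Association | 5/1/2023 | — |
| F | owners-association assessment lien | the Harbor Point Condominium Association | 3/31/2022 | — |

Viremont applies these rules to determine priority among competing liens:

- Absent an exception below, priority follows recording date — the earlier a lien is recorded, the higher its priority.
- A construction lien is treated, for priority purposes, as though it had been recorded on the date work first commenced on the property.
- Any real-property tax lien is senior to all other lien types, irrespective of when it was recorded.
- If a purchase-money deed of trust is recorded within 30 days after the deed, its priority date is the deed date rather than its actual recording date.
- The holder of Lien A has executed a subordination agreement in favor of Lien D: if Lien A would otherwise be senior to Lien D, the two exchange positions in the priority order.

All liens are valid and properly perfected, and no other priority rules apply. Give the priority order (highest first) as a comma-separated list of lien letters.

D, F, C, B, A, E

Effective dates after the stated exceptions: B is treated as recorded 1/26/2023, the work-commencement date; C missed the 30-day window (214 days after the deed), so its recording date stands.
A, as a real-property tax lien, has superpriority and ranks first.
Among the remaining liens, by effective date: F (3/31/2022), C (11/25/2022), B (1/26/2023), D (3/19/2023), E (5/1/2023).
Because A would otherwise rank above D, the subordination swaps them.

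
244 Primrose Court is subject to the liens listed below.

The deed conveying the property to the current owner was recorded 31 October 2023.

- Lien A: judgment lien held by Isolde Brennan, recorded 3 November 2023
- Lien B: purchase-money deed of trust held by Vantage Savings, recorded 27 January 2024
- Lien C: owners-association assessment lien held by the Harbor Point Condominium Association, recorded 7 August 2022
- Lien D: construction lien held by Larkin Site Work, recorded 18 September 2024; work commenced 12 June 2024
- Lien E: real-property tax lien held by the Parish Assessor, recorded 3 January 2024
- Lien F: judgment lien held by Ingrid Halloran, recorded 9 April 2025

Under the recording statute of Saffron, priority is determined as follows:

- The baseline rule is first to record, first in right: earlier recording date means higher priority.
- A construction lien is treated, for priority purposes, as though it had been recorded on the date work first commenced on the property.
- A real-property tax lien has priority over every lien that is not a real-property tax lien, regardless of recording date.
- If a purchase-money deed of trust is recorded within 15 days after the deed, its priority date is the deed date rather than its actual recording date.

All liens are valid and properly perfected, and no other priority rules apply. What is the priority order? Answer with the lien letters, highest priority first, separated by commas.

Effective dates: B was recorded 88 days after the deed — beyond 15 days — so no relation-back applies; D relates back to 12 June 2024 (work commenced).
E, as a real-property tax lien, has superpriority and ranks first.
Ordering the rest by effective date: C (7 August 2022), A (3 November 2023), B (27 January 2024), D (12 June 2024), F (9 April 2025).

E, C, A, B, D, F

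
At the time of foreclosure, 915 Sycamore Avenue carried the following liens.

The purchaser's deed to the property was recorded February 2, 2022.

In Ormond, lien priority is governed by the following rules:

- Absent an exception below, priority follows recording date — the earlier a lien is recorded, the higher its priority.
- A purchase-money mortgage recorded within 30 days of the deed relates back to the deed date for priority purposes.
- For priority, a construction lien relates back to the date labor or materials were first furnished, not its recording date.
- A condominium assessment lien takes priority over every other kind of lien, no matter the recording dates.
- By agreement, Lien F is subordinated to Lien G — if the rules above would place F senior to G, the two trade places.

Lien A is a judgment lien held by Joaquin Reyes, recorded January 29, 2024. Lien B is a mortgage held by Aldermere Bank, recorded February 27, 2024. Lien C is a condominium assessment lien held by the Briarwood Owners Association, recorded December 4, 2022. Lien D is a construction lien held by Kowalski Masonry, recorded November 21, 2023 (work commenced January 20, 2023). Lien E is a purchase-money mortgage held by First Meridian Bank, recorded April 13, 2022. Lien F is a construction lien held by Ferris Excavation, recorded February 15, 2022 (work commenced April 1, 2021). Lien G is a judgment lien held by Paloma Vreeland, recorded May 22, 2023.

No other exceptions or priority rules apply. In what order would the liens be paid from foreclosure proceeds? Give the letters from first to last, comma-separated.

First, effective dates: D relates back to January 20, 2023 (work commenced); E was recorded 70 days after the deed — beyond 30 days — so no relation-back applies; F's effective date is April 1, 2021, when work began.
C is a condominium assessment lien, so it outranks all other liens regardless of date.
Among the remaining liens, by effective date: F (April 1, 2021), E (April 13, 2022), D (January 20, 2023), G (May 22, 2023), A (January 29, 2024), B (February 27, 2024).
F is senior to G before the subordination, so the two trade places.

C, G, E, D, F, A, B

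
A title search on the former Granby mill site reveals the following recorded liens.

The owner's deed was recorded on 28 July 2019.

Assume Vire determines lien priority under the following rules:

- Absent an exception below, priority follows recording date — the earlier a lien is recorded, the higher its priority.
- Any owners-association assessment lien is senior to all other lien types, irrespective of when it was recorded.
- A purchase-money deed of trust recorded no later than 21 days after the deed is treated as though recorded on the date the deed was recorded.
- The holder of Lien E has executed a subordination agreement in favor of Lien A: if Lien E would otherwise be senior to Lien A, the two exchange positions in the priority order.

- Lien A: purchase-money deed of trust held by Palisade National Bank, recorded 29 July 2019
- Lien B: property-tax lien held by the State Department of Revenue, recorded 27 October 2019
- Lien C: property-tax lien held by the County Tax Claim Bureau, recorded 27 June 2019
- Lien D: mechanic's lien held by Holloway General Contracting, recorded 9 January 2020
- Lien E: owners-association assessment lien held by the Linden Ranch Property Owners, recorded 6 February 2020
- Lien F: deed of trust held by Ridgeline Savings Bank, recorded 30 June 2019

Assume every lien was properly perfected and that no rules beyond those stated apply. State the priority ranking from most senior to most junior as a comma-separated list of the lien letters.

A, C, F, E, B, D

Adjusting effective dates: A's effective date is the deed date, 28 July 2019.
E is an owners-association assessment lien and takes priority over every other lien.
Remaining liens by effective date: C (27 June 2019), F (30 June 2019), A (28 July 2019), B (27 October 2019), D (9 January 2020).
E would otherwise be senior to A, so under the subordination agreement E and A exchange positions.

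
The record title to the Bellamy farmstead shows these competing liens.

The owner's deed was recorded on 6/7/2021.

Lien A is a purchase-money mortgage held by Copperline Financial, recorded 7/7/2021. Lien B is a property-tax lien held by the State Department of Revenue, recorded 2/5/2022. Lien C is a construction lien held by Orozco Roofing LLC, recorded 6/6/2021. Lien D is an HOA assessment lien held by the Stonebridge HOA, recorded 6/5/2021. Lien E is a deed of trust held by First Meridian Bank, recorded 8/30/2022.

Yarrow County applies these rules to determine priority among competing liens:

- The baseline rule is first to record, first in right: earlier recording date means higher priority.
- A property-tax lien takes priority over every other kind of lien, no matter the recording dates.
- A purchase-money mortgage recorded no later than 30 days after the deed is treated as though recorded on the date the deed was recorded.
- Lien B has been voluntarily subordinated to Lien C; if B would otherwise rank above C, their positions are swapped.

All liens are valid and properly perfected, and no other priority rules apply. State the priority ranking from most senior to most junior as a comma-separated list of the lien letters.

Effective dates: A relates back to the deed date 6/7/2021.
As a property-tax lien, B is senior to every other lien.
Among the remaining liens, by effective date: D (6/5/2021), C (6/6/2021), A (6/7/2021), E (8/30/2022).
B would otherwise be senior to C, so under the subordination agreement B and C exchange positions.

C, D, B, A, E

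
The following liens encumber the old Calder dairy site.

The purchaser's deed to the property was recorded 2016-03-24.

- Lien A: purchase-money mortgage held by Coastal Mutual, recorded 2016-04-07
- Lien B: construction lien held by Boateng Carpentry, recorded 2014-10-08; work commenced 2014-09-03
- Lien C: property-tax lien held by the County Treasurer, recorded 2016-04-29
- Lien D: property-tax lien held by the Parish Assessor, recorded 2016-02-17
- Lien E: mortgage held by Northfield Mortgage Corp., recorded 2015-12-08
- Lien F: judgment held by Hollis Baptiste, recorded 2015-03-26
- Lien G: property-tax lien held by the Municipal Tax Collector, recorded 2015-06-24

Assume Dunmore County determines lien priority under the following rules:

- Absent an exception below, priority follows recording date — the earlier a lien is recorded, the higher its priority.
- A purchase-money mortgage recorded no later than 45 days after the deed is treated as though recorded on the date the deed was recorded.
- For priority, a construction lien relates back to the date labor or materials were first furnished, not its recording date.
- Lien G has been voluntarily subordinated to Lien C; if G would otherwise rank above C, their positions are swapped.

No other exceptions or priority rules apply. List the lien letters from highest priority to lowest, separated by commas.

B, F, C, E, D, A, G

First, effective dates: A was recorded within the 45-day window, so its effective date is the deed date 2016-03-24; B is treated as recorded 2014-09-03, the work-commencement date.
By effective date, earliest first: B (2014-09-03), F (2015-03-26), G (2015-06-24), E (2015-12-08), D (2016-02-17), A (2016-03-24), C (2016-04-29).
Because G would otherwise rank above C, the subordination swaps them.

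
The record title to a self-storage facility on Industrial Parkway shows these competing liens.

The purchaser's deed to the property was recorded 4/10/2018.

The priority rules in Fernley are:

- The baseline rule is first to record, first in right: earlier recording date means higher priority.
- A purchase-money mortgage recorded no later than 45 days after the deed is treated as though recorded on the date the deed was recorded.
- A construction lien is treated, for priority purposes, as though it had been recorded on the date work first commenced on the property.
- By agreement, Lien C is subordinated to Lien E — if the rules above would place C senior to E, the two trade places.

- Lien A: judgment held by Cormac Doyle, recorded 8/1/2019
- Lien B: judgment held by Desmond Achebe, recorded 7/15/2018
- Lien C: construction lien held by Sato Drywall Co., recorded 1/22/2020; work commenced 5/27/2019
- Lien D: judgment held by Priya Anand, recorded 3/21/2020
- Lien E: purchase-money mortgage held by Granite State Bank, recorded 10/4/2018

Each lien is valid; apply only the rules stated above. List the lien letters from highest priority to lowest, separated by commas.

First, effective dates: C is treated as recorded 5/27/2019, the work-commencement date; E was recorded 177 days after the deed — beyond 45 days — so no relation-back applies.
By effective date, earliest first: B (7/15/2018), E (10/4/2018), C (5/27/2019), A (8/1/2019), D (3/21/2020).
C is already junior to E, so the subordination agreement changes nothing.

B, E, C, A, D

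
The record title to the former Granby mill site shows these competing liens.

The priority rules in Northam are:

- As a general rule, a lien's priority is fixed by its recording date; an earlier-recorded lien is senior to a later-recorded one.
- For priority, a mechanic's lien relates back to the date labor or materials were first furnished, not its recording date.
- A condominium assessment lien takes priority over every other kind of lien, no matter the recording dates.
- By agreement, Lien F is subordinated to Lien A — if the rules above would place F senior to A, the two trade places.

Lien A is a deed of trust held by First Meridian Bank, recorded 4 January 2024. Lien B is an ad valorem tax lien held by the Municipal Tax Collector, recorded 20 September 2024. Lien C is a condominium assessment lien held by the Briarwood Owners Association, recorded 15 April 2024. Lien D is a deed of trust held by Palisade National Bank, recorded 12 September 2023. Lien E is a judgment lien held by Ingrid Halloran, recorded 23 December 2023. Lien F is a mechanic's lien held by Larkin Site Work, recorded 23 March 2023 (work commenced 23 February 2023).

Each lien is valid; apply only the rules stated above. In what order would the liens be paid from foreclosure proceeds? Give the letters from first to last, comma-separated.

Effective dates: F relates back to 23 February 2023 (work commenced).
C, as a condominium assessment lien, has superpriority and ranks first.
Remaining liens by effective date: F (23 February 2023), D (12 September 2023), E (23 December 2023), A (4 January 2024), B (20 September 2024).
Because F would otherwise rank above A, the subordination swaps them.

C, A, D, E, F, B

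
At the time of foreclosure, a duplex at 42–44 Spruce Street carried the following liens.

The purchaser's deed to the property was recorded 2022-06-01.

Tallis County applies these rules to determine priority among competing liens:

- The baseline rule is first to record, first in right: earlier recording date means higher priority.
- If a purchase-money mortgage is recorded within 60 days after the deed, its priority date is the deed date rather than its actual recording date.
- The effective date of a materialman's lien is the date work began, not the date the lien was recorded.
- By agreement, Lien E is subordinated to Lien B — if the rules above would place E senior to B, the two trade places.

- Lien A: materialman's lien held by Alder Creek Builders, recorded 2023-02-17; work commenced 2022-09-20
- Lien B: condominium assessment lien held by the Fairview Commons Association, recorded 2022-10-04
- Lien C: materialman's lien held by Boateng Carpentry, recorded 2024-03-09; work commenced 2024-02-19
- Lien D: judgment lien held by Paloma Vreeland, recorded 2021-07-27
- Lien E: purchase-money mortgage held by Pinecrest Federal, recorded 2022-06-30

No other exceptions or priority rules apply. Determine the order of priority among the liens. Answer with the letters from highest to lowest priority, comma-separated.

D, B, A, E, C

Adjusting effective dates: A is treated as recorded 2022-09-20, the work-commencement date; C's effective date is 2024-02-19, when work began; E's effective date is the deed date, 2022-06-01.
By effective date: D (2021-07-27), E (2022-06-01), A (2022-09-20), B (2022-10-04), C (2024-02-19).
E is senior to B before the subordination, so the two trade places.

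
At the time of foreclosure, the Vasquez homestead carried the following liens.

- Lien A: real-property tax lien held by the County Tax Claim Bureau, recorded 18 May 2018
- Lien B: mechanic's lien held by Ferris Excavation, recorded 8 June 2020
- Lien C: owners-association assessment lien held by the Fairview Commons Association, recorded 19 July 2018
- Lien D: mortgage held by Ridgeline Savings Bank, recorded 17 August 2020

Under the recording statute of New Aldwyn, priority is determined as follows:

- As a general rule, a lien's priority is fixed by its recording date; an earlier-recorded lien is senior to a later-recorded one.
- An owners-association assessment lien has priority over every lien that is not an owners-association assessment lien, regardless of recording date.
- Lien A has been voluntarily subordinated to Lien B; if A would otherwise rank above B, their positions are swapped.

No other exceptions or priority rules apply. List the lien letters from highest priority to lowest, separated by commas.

C is an owners-association assessment lien and takes priority over every other lien.
The other liens, earliest effective date first: A (18 May 2018), B (8 June 2020), D (17 August 2020).
The subordination applies — A was senior to B — so A and B swap.

C, B, A, D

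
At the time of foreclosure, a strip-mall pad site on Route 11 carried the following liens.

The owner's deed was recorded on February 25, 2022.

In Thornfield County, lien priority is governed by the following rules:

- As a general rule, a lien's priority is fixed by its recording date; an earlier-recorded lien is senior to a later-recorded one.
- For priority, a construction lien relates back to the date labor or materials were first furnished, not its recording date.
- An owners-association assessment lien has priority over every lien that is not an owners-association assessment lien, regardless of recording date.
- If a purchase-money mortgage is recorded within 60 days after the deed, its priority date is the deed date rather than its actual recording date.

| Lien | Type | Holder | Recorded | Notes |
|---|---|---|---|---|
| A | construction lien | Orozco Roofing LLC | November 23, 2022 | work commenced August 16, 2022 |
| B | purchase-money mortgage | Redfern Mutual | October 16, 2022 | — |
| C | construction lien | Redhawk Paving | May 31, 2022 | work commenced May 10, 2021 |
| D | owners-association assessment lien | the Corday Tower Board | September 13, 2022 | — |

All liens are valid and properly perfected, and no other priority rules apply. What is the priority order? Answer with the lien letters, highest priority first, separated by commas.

Adjusting effective dates: A relates back to August 16, 2022 (work commenced); B was recorded 233 days after the deed — beyond 60 days — so no relation-back applies; C's effective date is May 10, 2021, when work began.
D, as an owners-association assessment lien, has superpriority and ranks first.
The other liens, earliest effective date first: C (May 10, 2021), A (August 16, 2022), B (October 16, 2022).

D, C, A, B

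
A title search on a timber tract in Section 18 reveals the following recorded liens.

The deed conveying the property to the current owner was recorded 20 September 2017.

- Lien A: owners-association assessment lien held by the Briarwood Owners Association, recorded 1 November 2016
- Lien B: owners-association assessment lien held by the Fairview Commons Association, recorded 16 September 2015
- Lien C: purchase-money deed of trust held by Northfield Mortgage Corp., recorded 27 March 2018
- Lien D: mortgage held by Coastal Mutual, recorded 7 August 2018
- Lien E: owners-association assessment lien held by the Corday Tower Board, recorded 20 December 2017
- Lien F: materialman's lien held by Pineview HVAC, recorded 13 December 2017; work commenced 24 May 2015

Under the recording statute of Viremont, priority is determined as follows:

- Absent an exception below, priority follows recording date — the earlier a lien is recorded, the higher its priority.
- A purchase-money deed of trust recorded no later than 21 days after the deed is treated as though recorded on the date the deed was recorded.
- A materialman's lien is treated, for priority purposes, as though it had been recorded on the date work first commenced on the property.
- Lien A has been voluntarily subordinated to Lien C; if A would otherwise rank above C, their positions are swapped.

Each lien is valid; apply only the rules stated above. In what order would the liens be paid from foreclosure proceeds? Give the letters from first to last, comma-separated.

F, B, C, E, A, D

Effective dates after the stated exceptions: C was recorded 188 days after the deed — beyond 21 days — so no relation-back applies; F relates back to 24 May 2015 (work commenced).
By effective date, earliest first: F (24 May 2015), B (16 September 2015), A (1 November 2016), E (20 December 2017), C (27 March 2018), D (7 August 2018).
A is senior to C before the subordination, so the two trade places.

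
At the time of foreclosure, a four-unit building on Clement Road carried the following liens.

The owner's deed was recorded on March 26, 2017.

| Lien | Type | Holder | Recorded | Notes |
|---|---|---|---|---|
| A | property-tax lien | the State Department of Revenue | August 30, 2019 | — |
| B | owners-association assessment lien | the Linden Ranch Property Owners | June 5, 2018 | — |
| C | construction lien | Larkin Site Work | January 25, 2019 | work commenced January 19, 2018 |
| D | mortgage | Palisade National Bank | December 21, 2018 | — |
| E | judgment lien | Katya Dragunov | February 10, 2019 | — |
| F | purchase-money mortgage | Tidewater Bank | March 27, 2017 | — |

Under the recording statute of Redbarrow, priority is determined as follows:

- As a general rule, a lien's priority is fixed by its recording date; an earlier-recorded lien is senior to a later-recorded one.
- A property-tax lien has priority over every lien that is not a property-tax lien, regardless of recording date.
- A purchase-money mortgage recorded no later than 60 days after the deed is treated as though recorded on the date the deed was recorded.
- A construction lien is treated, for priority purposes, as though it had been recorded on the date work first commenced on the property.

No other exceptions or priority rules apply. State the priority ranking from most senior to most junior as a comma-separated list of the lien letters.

Effective dates: C is treated as recorded January 19, 2018, the work-commencement date; F relates back to the deed date March 26, 2017.
A is a property-tax lien, so it outranks all other liens regardless of date.
Remaining liens by effective date: F (March 26, 2017), C (January 19, 2018), B (June 5, 2018), D (December 21, 2018), E (February 10, 2019).

A, F, C, B, D, E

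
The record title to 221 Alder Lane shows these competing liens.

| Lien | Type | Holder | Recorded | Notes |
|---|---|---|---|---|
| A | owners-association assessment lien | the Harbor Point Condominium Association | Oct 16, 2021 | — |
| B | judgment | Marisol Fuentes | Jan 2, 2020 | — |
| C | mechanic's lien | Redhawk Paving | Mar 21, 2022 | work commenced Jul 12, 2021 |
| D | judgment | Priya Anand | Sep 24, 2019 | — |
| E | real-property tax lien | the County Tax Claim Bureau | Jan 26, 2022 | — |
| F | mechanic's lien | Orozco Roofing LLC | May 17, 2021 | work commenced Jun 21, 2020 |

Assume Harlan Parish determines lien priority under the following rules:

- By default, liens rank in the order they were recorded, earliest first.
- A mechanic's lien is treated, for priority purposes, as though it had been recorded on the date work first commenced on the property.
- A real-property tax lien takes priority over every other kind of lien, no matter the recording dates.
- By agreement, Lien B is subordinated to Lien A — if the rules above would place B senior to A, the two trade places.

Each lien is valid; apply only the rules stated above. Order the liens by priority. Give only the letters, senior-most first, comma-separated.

Effective dates after the stated exceptions: C's effective date is Jul 12, 2021, when work began; F relates back to Jun 21, 2020 (work commenced).
E, as a real-property tax lien, has superpriority and ranks first.
Among the remaining liens, by effective date: D (Sep 24, 2019), B (Jan 2, 2020), F (Jun 21, 2020), C (Jul 12, 2021), A (Oct 16, 2021).
B is senior to A before the subordination, so the two trade places.

E, D, A, F, C, B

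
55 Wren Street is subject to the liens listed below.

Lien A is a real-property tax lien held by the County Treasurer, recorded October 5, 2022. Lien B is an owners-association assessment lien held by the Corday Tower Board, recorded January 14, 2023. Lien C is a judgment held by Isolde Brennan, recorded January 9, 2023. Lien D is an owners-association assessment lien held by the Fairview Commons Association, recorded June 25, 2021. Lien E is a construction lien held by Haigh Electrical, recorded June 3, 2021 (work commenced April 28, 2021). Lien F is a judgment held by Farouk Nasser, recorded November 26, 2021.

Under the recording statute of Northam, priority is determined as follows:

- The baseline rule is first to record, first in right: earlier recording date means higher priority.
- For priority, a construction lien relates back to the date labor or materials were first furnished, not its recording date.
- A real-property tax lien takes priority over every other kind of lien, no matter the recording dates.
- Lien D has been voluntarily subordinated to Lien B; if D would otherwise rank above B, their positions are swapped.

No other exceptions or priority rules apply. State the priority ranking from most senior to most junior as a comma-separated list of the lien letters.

A, E, B, F, C, D

Effective dates after the stated exceptions: E's effective date is April 28, 2021, when work began.
A, as a real-property tax lien, has superpriority and ranks first.
Ordering the rest by effective date: E (April 28, 2021), D (June 25, 2021), F (November 26, 2021), C (January 9, 2023), B (January 14, 2023).
The subordination applies — D was senior to B — so D and B swap.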